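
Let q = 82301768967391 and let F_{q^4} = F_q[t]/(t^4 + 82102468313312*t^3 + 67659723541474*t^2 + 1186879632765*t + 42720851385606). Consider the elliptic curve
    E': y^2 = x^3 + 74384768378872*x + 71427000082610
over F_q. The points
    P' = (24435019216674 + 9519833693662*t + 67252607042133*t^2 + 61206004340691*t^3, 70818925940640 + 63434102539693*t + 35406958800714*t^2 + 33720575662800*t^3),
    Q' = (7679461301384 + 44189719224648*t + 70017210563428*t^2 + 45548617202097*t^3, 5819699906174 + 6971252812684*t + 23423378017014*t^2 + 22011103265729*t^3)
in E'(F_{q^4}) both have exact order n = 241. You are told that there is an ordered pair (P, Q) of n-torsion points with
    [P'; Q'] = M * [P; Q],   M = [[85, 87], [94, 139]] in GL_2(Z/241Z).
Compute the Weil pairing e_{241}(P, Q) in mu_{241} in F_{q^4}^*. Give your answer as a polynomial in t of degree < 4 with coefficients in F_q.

75550987958250 + 69587126542333*t + 4184184703648*t^2 + 3012395732979*t^3

Since e_{241}(P,P)=e_{241}(Q,Q)=1 and e_{241}(Q,P)=e_{241}(P,Q)^{-1}, expanding e_{241}(85*P + 87*Q,94*P + 139*Q) leaves e(P,Q)^det(M).
Hence e(P,Q) = e(P',Q')^{11} where 11 = 22^{-1} mod 241.
Miller loop for e_{241} over F_{82301768967391^4}: bits of 241 = 11110001; 7 double steps + 4 add steps, l/v at each.
So e_{241}(P',Q') = 9255847337122 + 51466290548323*t + 1832043443051*t^2 + 61578509392064*t^3.
(9255847337122 + 51466290548323*t + 1832043443051*t^2 + 61578509392064*t^3)^{11} mod (82301768967391,f) = 75550987958250 + 69587126542333*t + 4184184703648*t^2 + 3012395732979*t^3.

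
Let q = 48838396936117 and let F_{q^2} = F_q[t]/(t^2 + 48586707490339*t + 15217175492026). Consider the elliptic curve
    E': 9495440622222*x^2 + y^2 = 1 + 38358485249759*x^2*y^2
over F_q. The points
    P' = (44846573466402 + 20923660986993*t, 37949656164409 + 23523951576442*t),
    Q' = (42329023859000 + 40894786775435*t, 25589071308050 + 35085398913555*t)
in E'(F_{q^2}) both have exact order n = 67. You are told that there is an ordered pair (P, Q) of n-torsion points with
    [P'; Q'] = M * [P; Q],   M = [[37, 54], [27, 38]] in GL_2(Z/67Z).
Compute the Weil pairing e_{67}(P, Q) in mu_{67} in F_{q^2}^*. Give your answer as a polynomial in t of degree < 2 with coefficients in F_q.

Since e_{67}(P,P)=e_{67}(Q,Q)=1 and e_{67}(Q,P)=e_{67}(P,Q)^{-1}, expanding e_{67}(37*P + 54*Q,27*P + 38*Q) leaves e(P,Q)^det(M).
det(M) mod 67 = 15; its inverse in (Z/67)^* is 9 (check: 15*9 mod 67 = 1).
Map (x,y)_Ed via u=(1+y)/(1-y), v=(1+y)/((1-y)x) to Montgomery A=14590183902420,B=37052997546571; then to (a',b')=(0,23575963329552).
n = 67 = (1000011)_2 (7 bits, wt 3); accumulate f_{67,P'}(Q'+S)/f_{67,P'}(S) along the 6-step ladder.
The quotient is 47283765059663 + 27088533676047*t.
Hence e(P,Q) = 32123384986359 + 35845730850072*t in F_{48838396936117^2}^*.

32123384986359 + 35845730850072*t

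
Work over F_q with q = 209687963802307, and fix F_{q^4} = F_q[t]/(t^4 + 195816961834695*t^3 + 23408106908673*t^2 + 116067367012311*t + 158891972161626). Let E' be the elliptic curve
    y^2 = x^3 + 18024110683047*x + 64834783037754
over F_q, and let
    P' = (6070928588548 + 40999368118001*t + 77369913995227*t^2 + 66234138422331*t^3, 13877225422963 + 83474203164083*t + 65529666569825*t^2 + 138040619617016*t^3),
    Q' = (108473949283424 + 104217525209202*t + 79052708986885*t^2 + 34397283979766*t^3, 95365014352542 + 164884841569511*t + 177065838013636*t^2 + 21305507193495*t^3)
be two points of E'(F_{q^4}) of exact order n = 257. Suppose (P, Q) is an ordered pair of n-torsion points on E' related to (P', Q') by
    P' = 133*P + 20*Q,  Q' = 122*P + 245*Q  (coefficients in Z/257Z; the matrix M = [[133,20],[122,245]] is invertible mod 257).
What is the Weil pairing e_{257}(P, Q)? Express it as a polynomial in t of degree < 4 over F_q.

Since e_{257}(P,P)=e_{257}(Q,Q)=1 and e_{257}(Q,P)=e_{257}(P,Q)^{-1}, expanding e_{257}(133*P + 20*Q,122*P + 245*Q) leaves e(P,Q)^det(M).
133*245 - 20*122 = 30145; reduced mod 257: det = 76, inverse 186.
n = 257 = (100000001)_2 (9 bits, wt 2); accumulate f_{257,P'}(Q'+S)/f_{257,P'}(S) along the 8-step ladder.
The quotient is 143565475415248 + 73192084360527*t + 155109938658167*t^2 + 94653373006830*t^3.
(143565475415248 + 73192084360527*t + 155109938658167*t^2 + 94653373006830*t^3)^{186} mod (209687963802307,f) = 108795158662150 + 31343590109001*t + 101822171271609*t^2 + 153062599395141*t^3.

108795158662150 + 31343590109001*t + 101822171271609*t^2 + 153062599395141*t^3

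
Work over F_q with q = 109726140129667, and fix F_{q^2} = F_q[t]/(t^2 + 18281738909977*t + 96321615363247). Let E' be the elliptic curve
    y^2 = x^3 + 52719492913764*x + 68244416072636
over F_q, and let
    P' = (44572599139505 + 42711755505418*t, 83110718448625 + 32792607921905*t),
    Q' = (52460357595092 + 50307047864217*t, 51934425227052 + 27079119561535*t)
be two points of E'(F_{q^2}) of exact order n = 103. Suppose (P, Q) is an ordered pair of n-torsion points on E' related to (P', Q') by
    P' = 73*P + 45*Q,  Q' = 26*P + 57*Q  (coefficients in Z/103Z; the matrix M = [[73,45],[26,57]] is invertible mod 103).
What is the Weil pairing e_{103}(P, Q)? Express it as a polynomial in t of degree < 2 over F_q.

107912018855583 + 99741485154869*t

Alternating bilinearity on E[103] (values in mu_{103} in F_{109726140129667^2}) gives e(P',Q') = e(P,Q)^det(M).
So e_{103}(P,Q) = e_{103}(P',Q')^{26}, since 4*26 = 1 mod 103.
n = 103 = (1100111)_2 (7 bits, wt 5); accumulate f_{103,P'}(Q'+S)/f_{103,P'}(S) along the 6-step ladder.
Miller gives e_{103}(P',Q') = 58231200758308 + 100897683502315*t in F_{109726140129667^2}.
(58231200758308 + 100897683502315*t)^{26} mod (109726140129667,f) = 107912018855583 + 99741485154869*t.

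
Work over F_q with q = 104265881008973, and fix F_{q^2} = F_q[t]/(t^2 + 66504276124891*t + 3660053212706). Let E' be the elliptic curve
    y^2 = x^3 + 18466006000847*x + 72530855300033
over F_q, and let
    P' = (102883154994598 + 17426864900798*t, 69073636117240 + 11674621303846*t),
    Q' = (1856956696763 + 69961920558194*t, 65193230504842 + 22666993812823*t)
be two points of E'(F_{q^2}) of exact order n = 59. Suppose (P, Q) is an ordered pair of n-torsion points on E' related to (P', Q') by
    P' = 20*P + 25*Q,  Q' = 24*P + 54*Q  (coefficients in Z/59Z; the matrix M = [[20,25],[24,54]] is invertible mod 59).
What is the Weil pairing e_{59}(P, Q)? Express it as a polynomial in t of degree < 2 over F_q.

e_{59}(aP+bQ,cP+dQ) = e_{59}(P,Q)^(ad-bc); with (a,b,c,d)=(20,25,24,54) this gives the det-59 law.
det(M) mod 59 = 8; its inverse in (Z/59)^* is 37 (check: 8*37 mod 59 = 1).
6-bit Miller (111011) on E'/F_{104265881008973} with a'=18466006000847, b'=72530855300033: accumulate tangent/chord ratios at Q'+S and P'+S'.
e_{59}(P',Q') = 77118547951662 + 52479049936229*t.
Hence e(P,Q) = 76141414356309 + 73366156633799*t in F_{104265881008973^2}^*.

76141414356309 + 73366156633799*t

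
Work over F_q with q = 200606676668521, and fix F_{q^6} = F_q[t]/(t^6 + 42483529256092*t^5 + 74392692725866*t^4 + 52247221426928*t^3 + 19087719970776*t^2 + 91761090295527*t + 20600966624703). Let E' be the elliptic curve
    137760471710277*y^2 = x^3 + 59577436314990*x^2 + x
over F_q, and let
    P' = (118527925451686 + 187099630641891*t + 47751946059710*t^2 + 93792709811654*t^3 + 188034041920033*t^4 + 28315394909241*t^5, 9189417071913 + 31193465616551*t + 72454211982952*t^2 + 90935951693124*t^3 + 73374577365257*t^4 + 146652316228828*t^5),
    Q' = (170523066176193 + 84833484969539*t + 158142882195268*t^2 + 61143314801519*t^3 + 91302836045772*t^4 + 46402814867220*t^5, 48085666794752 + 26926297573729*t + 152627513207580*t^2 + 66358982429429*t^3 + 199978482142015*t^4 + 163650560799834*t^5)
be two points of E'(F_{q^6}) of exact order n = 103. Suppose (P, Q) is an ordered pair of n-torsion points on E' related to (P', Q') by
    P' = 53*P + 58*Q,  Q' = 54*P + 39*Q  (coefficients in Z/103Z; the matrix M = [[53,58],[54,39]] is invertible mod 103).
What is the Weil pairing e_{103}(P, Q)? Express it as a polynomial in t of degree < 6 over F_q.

e_{103} is bilinear + alternating on E[103], so e_{103}(53*P + 58*Q, 54*P + 39*Q) = e_{103}(P,Q)^(53*39-58*54).
Inverting 68 mod 103: 50. Thus e_{103}(P,Q) = e(P',Q')^{50}.
Set x_W=72685980279261*u+51546566027651, y_W=72685980279261*v; then E': y_W^2=x_W^3+192223150737131.
Build f_{103,P'} and f_{103,Q'} via the 7-bit ladder of 103=1100111_2; evaluate at shifted divisors; quotient in F_{200606676668521^6}.
So e_{103}(P',Q') = 153584379558831 + 99679490682494*t + 179227350060030*t^2 + 35583251553788*t^3 + 65477213524059*t^4 + 35441288363242*t^5.
Raise to 50: e(P,Q) = 147041834598971 + 84744354488658*t + 103434714629186*t^2 + 49558776564693*t^3 + 101731832360708*t^4 + 126887805959785*t^5 in mu_{103}.

147041834598971 + 84744354488658*t + 103434714629186*t^2 + 49558776564693*t^3 + 101731832360708*t^4 + 126887805959785*t^5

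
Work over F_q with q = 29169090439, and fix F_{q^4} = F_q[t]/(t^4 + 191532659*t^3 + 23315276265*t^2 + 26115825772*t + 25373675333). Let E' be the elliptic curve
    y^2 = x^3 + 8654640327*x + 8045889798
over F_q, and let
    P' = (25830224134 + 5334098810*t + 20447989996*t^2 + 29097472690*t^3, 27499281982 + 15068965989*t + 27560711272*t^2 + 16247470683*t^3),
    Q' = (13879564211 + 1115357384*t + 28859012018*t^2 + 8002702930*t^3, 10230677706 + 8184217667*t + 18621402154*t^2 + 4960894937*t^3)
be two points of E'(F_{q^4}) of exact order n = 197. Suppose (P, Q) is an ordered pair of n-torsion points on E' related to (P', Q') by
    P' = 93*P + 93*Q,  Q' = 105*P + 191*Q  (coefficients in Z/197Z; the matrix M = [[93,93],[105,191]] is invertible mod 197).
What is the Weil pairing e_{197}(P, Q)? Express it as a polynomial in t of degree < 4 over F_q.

27437104093 + 4728903890*t + 20724925777*t^2 + 23404357500*t^3

Since e_{197}(P,P)=e_{197}(Q,Q)=1 and e_{197}(Q,P)=e_{197}(P,Q)^{-1}, expanding e_{197}(93*P + 93*Q,105*P + 191*Q) leaves e(P,Q)^det(M).
det M = 93*191 - 93*105 = 7998 = 118 (mod 197); 118^{-1} = 192 (mod 197).
8-bit Miller (11000101) on E'/F_{29169090439} with a'=8654640327, b'=8045889798: accumulate tangent/chord ratios at Q'+S and P'+S'.
e_{197}(P',Q') = 24330182240 + 22808251505*t + 19377938926*t^2 + 17395081014*t^3.
(24330182240 + 22808251505*t + 19377938926*t^2 + 17395081014*t^3)^{192} mod (29169090439,f) = 27437104093 + 4728903890*t + 20724925777*t^2 + 23404357500*t^3.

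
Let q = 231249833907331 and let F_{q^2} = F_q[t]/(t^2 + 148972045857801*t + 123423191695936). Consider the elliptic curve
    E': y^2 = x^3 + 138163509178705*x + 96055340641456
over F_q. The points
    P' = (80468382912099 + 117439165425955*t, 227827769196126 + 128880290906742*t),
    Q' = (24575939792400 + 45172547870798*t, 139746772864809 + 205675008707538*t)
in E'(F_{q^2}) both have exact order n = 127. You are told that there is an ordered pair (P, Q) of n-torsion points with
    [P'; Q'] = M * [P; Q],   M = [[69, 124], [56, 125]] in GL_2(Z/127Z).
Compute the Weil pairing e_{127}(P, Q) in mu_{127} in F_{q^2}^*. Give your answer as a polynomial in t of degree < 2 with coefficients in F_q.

The 127-Weil pairing on E[127] over F_{231249833907331} is alternating-bilinear: e_{127}(P',Q') = e_{127}(P,Q)^det(M).
Hence e(P,Q) = e(P',Q')^{72} where 72 = 30^{-1} mod 127.
Miller loop for e_{127} over F_{231249833907331^2}: bits of 127 = 1111111; 6 double steps + 6 add steps, l/v at each.
Result: e(P',Q') = 21552903970249 + 91054874839416*t.
Raise to 72: e(P,Q) = 105866526202320 + 73080149638384*t in mu_{127}.

105866526202320 + 73080149638384*t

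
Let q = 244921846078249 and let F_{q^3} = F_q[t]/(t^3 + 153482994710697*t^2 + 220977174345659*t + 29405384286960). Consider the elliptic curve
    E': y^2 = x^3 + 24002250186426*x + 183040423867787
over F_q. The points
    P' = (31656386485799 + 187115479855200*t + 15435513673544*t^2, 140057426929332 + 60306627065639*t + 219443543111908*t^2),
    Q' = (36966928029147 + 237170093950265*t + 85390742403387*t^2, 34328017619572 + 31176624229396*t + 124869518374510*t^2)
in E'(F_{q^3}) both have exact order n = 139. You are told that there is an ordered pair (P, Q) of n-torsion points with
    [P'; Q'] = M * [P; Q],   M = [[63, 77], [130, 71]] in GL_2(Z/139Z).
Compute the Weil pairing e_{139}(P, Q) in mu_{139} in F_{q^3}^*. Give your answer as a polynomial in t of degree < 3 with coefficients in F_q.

115196307994139 + 195236135669116*t + 140800203426184*t^2

Under M = [[63,77],[130,71]] in GL_2(Z/139), e_{139}(P',Q') = e_{139}(P,Q)^(63*71-77*130 mod 139).
63*71 - 77*130 = -5537; reduced mod 139: det = 23, inverse 133.
8-bit Miller (10001011) on E'/F_{244921846078249} with a'=24002250186426, b'=183040423867787: accumulate tangent/chord ratios at Q'+S and P'+S'.
Result: e(P',Q') = 193727784535742 + 12093295470744*t + 236693823862410*t^2.
Finally e_{139}(P,Q) = 115196307994139 + 195236135669116*t + 140800203426184*t^2.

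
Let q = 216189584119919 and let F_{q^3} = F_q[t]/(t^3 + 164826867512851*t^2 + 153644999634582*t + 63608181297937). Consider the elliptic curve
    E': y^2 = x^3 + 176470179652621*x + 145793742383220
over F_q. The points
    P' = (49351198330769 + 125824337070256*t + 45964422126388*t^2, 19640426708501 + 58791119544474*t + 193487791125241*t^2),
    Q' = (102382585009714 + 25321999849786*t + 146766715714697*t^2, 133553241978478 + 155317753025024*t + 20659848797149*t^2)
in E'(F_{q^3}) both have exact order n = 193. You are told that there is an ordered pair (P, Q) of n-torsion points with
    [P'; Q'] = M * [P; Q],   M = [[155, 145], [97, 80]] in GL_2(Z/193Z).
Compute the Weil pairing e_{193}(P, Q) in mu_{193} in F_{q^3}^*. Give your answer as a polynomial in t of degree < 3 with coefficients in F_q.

Under M = [[155,145],[97,80]] in GL_2(Z/193), e_{193}(P',Q') = e_{193}(P,Q)^(155*80-145*97 mod 193).
Hence e(P,Q) = e(P',Q')^{126} where 126 = 72^{-1} mod 193.
Double-and-add over 11000001: 8-1 doublings, 3-1 additions; each step l_{T,T}/v_{2T} or l_{T,P'}/v at Q'+S for random S.
The quotient is 193198083190833 + 130282697702668*t + 212351927398125*t^2.
Raise to 126: e(P,Q) = 32708515936192 + 34230175565746*t + 205208723344114*t^2 in mu_{193}.

32708515936192 + 34230175565746*t + 205208723344114*t^2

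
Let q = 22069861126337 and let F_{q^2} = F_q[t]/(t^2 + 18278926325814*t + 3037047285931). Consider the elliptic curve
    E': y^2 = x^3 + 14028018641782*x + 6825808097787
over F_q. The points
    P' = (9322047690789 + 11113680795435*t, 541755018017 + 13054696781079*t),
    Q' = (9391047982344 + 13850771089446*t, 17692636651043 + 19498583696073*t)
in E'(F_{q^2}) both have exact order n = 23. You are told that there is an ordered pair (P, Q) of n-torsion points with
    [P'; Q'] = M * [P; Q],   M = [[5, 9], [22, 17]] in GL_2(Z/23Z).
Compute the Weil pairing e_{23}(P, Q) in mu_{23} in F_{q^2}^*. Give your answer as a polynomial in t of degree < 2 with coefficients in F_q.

2273138775303 + 2152228330106*t

e_{23}(aP+bQ,cP+dQ) = e_{23}(P,Q)^(ad-bc); with (a,b,c,d)=(5,9,22,17) this gives the det-23 law.
det(M) mod 23 = 2; its inverse in (Z/23)^* is 12 (check: 2*12 mod 23 = 1).
Double-and-add over 10111: 5-1 doublings, 4-1 additions; each step l_{T,T}/v_{2T} or l_{T,P'}/v at Q'+S for random S.
f_P(D_Q)/f_Q(D_P) = 8658400478719 + 10049108900107*t.
(8658400478719 + 10049108900107*t)^{12} mod (22069861126337,f) = 2273138775303 + 2152228330106*t.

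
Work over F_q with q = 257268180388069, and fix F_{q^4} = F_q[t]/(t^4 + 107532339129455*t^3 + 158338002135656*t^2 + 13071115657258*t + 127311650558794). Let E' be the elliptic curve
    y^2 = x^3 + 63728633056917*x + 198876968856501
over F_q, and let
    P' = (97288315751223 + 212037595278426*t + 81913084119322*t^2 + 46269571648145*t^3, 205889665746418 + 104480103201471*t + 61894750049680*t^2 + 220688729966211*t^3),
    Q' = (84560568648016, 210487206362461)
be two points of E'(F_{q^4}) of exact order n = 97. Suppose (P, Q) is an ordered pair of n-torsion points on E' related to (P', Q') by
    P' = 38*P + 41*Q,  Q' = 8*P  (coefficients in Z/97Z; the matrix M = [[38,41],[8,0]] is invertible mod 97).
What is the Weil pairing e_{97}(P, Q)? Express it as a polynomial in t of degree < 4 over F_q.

The 97-Weil pairing on E[97] over F_{257268180388069} is alternating-bilinear: e_{97}(P',Q') = e_{97}(P,Q)^det(M).
det(M) mod 97 = 60; its inverse in (Z/97)^* is 76 (check: 60*76 mod 97 = 1).
Miller loop for e_{97} over F_{257268180388069^4}: bits of 97 = 1100001; 6 double steps + 2 add steps, l/v at each.
So e_{97}(P',Q') = 177400824728094 + 212802227871540*t + 121093563697026*t^2 + 13311570634977*t^3.
e_{97}(P,Q) = (177400824728094 + 212802227871540*t + 121093563697026*t^2 + 13311570634977*t^3)^{76} = 50889014856133 + 92323890108431*t + 138965696122543*t^2 + 256600406144438*t^3.

50889014856133 + 92323890108431*t + 138965696122543*t^2 + 256600406144438*t^3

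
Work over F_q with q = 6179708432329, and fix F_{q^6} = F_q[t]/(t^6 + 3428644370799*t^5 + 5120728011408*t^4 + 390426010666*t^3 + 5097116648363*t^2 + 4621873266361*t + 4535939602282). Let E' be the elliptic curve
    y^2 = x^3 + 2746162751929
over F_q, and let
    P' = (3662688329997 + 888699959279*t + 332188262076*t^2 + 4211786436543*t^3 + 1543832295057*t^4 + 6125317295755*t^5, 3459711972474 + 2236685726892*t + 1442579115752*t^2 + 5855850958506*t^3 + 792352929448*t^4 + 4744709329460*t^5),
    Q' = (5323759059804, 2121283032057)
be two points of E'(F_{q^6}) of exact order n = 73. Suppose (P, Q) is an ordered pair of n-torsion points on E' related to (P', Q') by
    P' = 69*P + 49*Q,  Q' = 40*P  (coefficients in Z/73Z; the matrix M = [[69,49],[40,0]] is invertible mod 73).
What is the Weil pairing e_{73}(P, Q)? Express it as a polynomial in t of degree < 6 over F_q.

5870449481493 + 147227290802*t + 5741896169308*t^2 + 2646779467695*t^3 + 2960338793807*t^4 + 4198596453790*t^5

Alternating bilinearity on E[73] (values in mu_{73} in F_{6179708432329^6}) gives e(P',Q') = e(P,Q)^det(M).
Hence e(P,Q) = e(P',Q')^{20} where 20 = 11^{-1} mod 73.
Build f_{73,P'} and f_{73,Q'} via the 7-bit ladder of 73=1001001_2; evaluate at shifted divisors; quotient in F_{6179708432329^6}.
f_P(D_Q)/f_Q(D_P) = 6024098181896 + 3397309010780*t + 2134585430623*t^2 + 4842302267360*t^3 + 5889413866523*t^4 + 3904767265875*t^5.
(6024098181896 + 3397309010780*t + 2134585430623*t^2 + 4842302267360*t^3 + 5889413866523*t^4 + 3904767265875*t^5)^{20} mod (6179708432329,f) = 5870449481493 + 147227290802*t + 5741896169308*t^2 + 2646779467695*t^3 + 2960338793807*t^4 + 4198596453790*t^5.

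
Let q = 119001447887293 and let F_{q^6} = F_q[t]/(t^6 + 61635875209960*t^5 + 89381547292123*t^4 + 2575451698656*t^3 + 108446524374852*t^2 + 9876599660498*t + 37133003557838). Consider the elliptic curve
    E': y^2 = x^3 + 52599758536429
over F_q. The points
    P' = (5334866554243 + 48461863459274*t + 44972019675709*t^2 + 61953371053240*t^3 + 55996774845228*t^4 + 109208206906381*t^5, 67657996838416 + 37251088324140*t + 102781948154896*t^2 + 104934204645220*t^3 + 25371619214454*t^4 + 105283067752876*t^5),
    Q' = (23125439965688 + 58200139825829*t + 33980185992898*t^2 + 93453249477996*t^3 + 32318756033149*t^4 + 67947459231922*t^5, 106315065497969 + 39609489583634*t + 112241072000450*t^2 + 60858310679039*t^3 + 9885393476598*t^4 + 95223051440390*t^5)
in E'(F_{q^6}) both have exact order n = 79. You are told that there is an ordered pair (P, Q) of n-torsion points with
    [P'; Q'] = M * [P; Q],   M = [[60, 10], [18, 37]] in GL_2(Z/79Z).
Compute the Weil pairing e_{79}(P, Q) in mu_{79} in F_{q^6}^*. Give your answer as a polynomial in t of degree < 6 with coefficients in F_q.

Alternating bilinearity on E[79] (values in mu_{79} in F_{119001447887293^6}) gives e(P',Q') = e(P,Q)^det(M).
So e_{79}(P,Q) = e_{79}(P',Q')^{62}, since 65*62 = 1 mod 79.
Build f_{79,P'} and f_{79,Q'} via the 7-bit ladder of 79=1001111_2; evaluate at shifted divisors; quotient in F_{119001447887293^6}.
f_P(D_Q)/f_Q(D_P) = 61348952506133 + 7332368343048*t + 26062832270794*t^2 + 33596633388041*t^3 + 97319370978494*t^4 + 86909576868159*t^5.
Hence e(P,Q) = 84499011843882 + 44432324320810*t + 14004507999702*t^2 + 31652919515715*t^3 + 75041739749663*t^4 + 59574650217419*t^5 in F_{119001447887293^6}^*.

84499011843882 + 44432324320810*t + 14004507999702*t^2 + 31652919515715*t^3 + 75041739749663*t^4 + 59574650217419*t^5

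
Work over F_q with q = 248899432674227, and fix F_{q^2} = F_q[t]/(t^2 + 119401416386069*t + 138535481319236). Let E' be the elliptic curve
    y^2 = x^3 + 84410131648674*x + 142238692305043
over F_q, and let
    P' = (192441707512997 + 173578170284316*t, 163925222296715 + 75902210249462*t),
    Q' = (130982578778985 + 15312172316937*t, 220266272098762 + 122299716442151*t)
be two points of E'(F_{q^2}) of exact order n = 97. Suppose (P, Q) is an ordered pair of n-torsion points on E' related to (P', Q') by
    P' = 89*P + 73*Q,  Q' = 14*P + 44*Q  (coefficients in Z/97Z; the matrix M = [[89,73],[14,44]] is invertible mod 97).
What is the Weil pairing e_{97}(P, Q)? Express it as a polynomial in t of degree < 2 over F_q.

35233639304649 + 49881365478492*t

Alternating bilinearity on E[97] (values in mu_{97} in F_{248899432674227^2}) gives e(P',Q') = e(P,Q)^det(M).
89*44 - 73*14 = 2894; reduced mod 97: det = 81, inverse 6.
Miller loop for e_{97} over F_{248899432674227^2}: bits of 97 = 1100001; 6 double steps + 2 add steps, l/v at each.
Miller gives e_{97}(P',Q') = 152798022121493 + 160530772573347*t in F_{248899432674227^2}.
Thus e_{97}(P,Q) = 35233639304649 + 49881365478492*t.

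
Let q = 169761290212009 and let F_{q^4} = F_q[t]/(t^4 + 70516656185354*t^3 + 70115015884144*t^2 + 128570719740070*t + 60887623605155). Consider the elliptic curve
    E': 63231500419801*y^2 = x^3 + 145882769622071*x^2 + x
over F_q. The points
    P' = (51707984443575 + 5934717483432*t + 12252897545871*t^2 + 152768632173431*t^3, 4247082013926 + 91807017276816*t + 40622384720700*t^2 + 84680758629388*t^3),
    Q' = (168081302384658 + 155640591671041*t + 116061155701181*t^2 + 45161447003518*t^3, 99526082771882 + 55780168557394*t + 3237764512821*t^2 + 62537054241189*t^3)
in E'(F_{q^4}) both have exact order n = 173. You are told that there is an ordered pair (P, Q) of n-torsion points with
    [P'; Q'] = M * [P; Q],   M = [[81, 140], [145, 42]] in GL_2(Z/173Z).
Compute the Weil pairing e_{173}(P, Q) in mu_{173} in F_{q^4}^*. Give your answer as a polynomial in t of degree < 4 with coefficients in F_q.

Under M = [[81,140],[145,42]] in GL_2(Z/173), e_{173}(P',Q') = e_{173}(P,Q)^(81*42-140*145 mod 173).
det(M) mod 173 = 56; its inverse in (Z/173)^* is 34 (check: 56*34 mod 173 = 1).
Montgomery->Weierstrass: x_W = 76672698116131*x+109902043671840, y_W=76672698116131*y on F_{169761290212009}; lands on y^2=x^3+140526947858081*x+21680690581914.
Build f_{173,P'} and f_{173,Q'} via the 8-bit ladder of 173=10101101_2; evaluate at shifted divisors; quotient in F_{169761290212009^4}.
So e_{173}(P',Q') = 146993640028992 + 97722780201646*t + 74867904765847*t^2 + 91094662761847*t^3.
(146993640028992 + 97722780201646*t + 74867904765847*t^2 + 91094662761847*t^3)^{34} mod (169761290212009,f) = 51266154939425 + 84919555335872*t + 140241709547955*t^2 + 94321060937823*t^3.

51266154939425 + 84919555335872*t + 140241709547955*t^2 + 94321060937823*t^3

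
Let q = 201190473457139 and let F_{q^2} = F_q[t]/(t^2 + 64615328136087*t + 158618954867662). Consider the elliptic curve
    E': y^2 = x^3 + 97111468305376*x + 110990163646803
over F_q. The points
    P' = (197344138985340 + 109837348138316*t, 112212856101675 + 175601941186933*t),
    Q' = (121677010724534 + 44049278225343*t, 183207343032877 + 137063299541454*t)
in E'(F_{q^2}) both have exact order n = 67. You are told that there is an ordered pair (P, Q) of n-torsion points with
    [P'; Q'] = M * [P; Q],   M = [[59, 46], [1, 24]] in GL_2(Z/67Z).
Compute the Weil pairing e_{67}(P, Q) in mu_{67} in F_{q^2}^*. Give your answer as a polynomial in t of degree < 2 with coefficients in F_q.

e_{67}(aP+bQ,cP+dQ) = e_{67}(P,Q)^(ad-bc); with (a,b,c,d)=(59,46,1,24) this gives the det-67 law.
So e_{67}(P,Q) = e_{67}(P',Q')^{38}, since 30*38 = 1 mod 67.
Miller loop for e_{67} over F_{201190473457139^2}: bits of 67 = 1000011; 6 double steps + 2 add steps, l/v at each.
e_{67}(P',Q') = 166410196856409 + 199852712762959*t.
Thus e_{67}(P,Q) = 129768868274791 + 107380271704186*t.

129768868274791 + 107380271704186*t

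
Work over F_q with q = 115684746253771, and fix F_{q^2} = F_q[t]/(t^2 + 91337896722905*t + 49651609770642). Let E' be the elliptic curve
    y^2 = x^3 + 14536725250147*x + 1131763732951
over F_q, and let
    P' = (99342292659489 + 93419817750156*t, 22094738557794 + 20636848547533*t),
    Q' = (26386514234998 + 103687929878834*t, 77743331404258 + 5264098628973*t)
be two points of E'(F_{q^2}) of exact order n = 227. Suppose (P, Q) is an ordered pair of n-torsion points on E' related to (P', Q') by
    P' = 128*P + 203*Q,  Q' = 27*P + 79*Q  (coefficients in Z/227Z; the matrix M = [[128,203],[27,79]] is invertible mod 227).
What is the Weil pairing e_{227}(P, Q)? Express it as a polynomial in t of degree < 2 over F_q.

Under M = [[128,203],[27,79]] in GL_2(Z/227), e_{227}(P',Q') = e_{227}(P,Q)^(128*79-203*27 mod 227).
Hence e(P,Q) = e(P',Q')^{5} where 5 = 91^{-1} mod 227.
8-bit Miller (11100011) on E'/F_{115684746253771} with a'=14536725250147, b'=1131763732951: accumulate tangent/chord ratios at Q'+S and P'+S'.
Miller gives e_{227}(P',Q') = 85488231894540 + 79037433125827*t in F_{115684746253771^2}.
Raise to 5: e(P,Q) = 88180086231399 + 23246478144464*t in mu_{227}.

88180086231399 + 23246478144464*t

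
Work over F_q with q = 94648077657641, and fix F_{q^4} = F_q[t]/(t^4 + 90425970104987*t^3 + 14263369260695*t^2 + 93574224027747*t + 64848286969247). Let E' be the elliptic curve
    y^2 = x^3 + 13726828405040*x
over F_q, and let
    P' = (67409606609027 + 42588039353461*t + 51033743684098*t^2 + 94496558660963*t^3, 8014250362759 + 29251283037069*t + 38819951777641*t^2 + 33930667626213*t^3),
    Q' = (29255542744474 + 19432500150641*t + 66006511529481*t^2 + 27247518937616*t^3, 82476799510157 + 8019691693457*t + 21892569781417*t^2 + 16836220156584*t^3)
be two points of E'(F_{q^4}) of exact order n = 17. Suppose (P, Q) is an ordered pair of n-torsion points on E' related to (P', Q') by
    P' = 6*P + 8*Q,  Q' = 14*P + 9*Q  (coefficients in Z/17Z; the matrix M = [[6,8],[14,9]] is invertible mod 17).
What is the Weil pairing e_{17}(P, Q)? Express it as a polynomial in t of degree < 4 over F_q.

e_{17} is bilinear + alternating on E[17], so e_{17}(6*P + 8*Q, 14*P + 9*Q) = e_{17}(P,Q)^(6*9-8*14).
det M = 6*9 - 8*14 = -58 = 10 (mod 17); 10^{-1} = 12 (mod 17).
Miller loop for e_{17} over F_{94648077657641^4}: bits of 17 = 10001; 4 double steps + 1 add steps, l/v at each.
So e_{17}(P',Q') = 59061241807973 + 35687019881446*t + 33970484541220*t^2 + 2123690718755*t^3.
Finally e_{17}(P,Q) = 53154780791837 + 92325021231567*t + 70073884823700*t^2 + 63254516346655*t^3.

53154780791837 + 92325021231567*t + 70073884823700*t^2 + 63254516346655*t^3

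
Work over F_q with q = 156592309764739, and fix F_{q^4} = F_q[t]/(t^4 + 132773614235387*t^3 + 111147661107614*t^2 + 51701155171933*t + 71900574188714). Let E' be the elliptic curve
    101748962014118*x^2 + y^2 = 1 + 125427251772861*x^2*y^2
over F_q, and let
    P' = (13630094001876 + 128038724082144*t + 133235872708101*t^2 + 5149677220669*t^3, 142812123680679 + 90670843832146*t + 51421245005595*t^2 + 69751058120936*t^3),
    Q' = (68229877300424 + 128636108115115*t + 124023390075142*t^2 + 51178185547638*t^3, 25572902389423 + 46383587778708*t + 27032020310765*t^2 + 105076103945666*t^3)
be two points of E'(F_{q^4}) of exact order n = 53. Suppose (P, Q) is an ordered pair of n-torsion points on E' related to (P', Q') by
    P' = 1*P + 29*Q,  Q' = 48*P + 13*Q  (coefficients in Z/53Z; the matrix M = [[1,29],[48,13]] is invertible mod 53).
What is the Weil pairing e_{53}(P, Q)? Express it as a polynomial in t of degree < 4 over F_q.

e_{53} is bilinear + alternating on E[53], so e_{53}(1*P + 29*Q, 48*P + 13*Q) = e_{53}(P,Q)^(1*13-29*48).
1*13 - 29*48 = -1379; reduced mod 53: det = 52, inverse 52.
Edwards->Montgomery: u=(1+y)/(1-y), v=u/x -> 35526575546807v^2=u^3+128220901449775u^2+u; then x_W=33228505001499u+63961420591953: y^2=x^3+100257836692015*x+75038487062807.
Run Miller on y^2=x^3+100257836692015*x+75038487062807 over F_{156592309764739}: ladder 110101 (6 bits); e = f_P(D_Q)/f_Q(D_P).
Miller gives e_{53}(P',Q') = 570929245893 + 89669563706342*t + 78681150718406*t^2 + 146407279110793*t^3 in F_{156592309764739^4}.
Raise to 52: e(P,Q) = 3315685393803 + 126926041053267*t + 143858760495631*t^2 + 39470046275612*t^3 in mu_{53}.

3315685393803 + 126926041053267*t + 143858760495631*t^2 + 39470046275612*t^3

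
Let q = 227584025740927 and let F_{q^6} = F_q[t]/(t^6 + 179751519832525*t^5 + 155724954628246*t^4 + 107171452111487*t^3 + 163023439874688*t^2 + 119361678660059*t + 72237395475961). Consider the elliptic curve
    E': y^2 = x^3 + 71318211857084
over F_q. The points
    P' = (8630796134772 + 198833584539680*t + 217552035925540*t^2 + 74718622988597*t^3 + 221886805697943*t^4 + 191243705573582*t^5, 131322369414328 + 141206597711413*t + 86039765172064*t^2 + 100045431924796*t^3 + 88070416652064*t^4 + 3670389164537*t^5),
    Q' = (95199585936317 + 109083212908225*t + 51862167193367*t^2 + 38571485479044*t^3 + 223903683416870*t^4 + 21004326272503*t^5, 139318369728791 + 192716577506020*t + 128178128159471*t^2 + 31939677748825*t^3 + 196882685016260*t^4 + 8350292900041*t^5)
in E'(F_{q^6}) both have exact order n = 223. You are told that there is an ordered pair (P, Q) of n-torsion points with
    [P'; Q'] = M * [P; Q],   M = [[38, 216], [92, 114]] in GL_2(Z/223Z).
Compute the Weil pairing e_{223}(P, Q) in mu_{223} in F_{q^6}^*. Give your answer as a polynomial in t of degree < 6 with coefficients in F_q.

187134496377621 + 33103938038078*t + 110694771393334*t^2 + 216077835256083*t^3 + 5213985958001*t^4 + 1408608681584*t^5

The 223-Weil pairing on E[223] over F_{227584025740927} is alternating-bilinear: e_{223}(P',Q') = e_{223}(P,Q)^det(M).
So e_{223}(P,Q) = e_{223}(P',Q')^{137}, since 70*137 = 1 mod 223.
n = 223 = (11011111)_2 (8 bits, wt 7); accumulate f_{223,P'}(Q'+S)/f_{223,P'}(S) along the 7-step ladder.
Miller gives e_{223}(P',Q') = 94141970183862 + 181406706059481*t + 189136298022822*t^2 + 203130284010712*t^3 + 106610300095502*t^4 + 118446436790239*t^5 in F_{227584025740927^6}.
Raise to 137: e(P,Q) = 187134496377621 + 33103938038078*t + 110694771393334*t^2 + 216077835256083*t^3 + 5213985958001*t^4 + 1408608681584*t^5 in mu_{223}.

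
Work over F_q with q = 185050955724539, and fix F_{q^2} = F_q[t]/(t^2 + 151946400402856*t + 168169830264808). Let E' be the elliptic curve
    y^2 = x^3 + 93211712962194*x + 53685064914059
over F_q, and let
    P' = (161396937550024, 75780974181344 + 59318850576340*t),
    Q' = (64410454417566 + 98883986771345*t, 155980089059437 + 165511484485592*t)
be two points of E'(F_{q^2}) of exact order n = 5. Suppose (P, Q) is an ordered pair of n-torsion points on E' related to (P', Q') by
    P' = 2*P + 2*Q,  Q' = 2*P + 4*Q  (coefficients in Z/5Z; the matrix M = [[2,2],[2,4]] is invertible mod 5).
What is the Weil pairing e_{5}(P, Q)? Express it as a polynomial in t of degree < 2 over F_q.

The 5-Weil pairing on E[5] over F_{185050955724539} is alternating-bilinear: e_{5}(P',Q') = e_{5}(P,Q)^det(M).
det M = 2*4 - 2*2 = 4 = 4 (mod 5); 4^{-1} = 4 (mod 5).
n = 5 = (101)_2 (3 bits, wt 2); accumulate f_{5,P'}(Q'+S)/f_{5,P'}(S) along the 2-step ladder.
So e_{5}(P',Q') = 45941010770378 + 137323665678318*t.
Raise to 4: e(P,Q) = 20796571458800 + 47727290046221*t in mu_{5}.

20796571458800 + 47727290046221*t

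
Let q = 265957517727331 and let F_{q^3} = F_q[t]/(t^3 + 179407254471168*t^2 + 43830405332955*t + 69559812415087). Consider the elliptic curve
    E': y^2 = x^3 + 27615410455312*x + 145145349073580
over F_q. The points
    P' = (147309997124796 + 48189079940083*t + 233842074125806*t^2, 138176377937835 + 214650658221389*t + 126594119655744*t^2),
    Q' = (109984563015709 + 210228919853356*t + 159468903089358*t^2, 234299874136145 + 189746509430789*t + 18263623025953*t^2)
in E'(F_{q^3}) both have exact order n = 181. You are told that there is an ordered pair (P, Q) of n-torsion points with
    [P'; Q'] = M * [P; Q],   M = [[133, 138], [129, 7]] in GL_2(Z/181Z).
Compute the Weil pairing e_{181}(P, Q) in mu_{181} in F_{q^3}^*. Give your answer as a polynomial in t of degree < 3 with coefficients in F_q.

e_{181} is bilinear + alternating on E[181], so e_{181}(133*P + 138*Q, 129*P + 7*Q) = e_{181}(P,Q)^(133*7-138*129).
Hence e(P,Q) = e(P',Q')^{100} where 100 = 143^{-1} mod 181.
Run Miller on y^2=x^3+27615410455312*x+145145349073580 over F_{265957517727331}: ladder 10110101 (8 bits); e = f_P(D_Q)/f_Q(D_P).
e_{181}(P',Q') = 82611341226963 + 249713627033600*t + 201084842032591*t^2.
e_{181}(P,Q) = (82611341226963 + 249713627033600*t + 201084842032591*t^2)^{100} = 175206424642066 + 259728200377589*t + 225193540784223*t^2.

175206424642066 + 259728200377589*t + 225193540784223*t^2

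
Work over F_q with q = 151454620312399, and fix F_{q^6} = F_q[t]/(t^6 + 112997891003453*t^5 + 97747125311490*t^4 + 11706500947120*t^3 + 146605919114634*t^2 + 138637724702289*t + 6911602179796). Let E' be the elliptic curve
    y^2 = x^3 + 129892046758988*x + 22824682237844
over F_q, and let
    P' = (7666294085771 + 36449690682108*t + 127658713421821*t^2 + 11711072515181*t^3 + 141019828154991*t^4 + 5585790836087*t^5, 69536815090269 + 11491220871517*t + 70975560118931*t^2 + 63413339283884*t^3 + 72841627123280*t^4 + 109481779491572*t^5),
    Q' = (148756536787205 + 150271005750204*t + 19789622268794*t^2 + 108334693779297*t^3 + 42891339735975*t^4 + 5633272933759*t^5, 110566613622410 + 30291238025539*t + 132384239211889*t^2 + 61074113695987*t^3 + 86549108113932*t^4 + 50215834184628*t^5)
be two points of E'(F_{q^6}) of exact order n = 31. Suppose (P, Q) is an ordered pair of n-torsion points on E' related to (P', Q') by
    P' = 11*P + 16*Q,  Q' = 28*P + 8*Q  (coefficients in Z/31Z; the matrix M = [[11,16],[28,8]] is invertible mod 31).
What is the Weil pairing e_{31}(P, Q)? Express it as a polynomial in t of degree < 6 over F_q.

150380084932450 + 442483140935*t + 68423674249124*t^2 + 149224878412593*t^3 + 68697157556222*t^4 + 27730275069601*t^5

Under M = [[11,16],[28,8]] in GL_2(Z/31), e_{31}(P',Q') = e_{31}(P,Q)^(11*8-16*28 mod 31).
11*8 - 16*28 = -360; reduced mod 31: det = 12, inverse 13.
Build f_{31,P'} and f_{31,Q'} via the 5-bit ladder of 31=11111_2; evaluate at shifted divisors; quotient in F_{151454620312399^6}.
Result: e(P',Q') = 85245368207489 + 147264745355262*t + 4840635467885*t^2 + 32605514430972*t^3 + 101671992545026*t^4 + 7145372990207*t^5.
Hence e(P,Q) = 150380084932450 + 442483140935*t + 68423674249124*t^2 + 149224878412593*t^3 + 68697157556222*t^4 + 27730275069601*t^5 in F_{151454620312399^6}^*.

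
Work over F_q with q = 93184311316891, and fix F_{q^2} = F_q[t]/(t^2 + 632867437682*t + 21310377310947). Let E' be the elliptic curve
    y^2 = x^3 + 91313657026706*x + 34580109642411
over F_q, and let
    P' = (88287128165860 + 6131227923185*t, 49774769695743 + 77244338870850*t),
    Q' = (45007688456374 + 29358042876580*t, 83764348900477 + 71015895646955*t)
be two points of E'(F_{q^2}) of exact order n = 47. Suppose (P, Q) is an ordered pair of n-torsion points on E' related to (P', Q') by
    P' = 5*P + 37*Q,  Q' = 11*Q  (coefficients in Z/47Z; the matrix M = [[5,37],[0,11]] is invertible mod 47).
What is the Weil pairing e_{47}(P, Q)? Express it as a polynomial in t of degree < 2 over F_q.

33419826795483 + 15198562195005*t

The 47-Weil pairing on E[47] over F_{93184311316891} is alternating-bilinear: e_{47}(P',Q') = e_{47}(P,Q)^det(M).
det(M) mod 47 = 8; its inverse in (Z/47)^* is 6 (check: 8*6 mod 47 = 1).
Miller loop for e_{47} over F_{93184311316891^2}: bits of 47 = 101111; 5 double steps + 4 add steps, l/v at each.
So e_{47}(P',Q') = 22805112085432 + 55843526663074*t.
e_{47}(P,Q) = (22805112085432 + 55843526663074*t)^{6} = 33419826795483 + 15198562195005*t.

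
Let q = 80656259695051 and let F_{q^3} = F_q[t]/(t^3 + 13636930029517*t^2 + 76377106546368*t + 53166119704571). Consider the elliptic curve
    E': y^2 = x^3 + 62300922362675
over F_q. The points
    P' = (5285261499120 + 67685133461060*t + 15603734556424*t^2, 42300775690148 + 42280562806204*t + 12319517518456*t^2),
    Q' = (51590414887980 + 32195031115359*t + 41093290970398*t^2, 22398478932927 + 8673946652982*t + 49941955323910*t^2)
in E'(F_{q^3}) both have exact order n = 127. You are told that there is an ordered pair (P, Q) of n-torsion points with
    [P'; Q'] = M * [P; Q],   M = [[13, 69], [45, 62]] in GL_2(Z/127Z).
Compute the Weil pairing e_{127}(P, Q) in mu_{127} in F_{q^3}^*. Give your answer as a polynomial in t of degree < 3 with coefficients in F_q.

The 127-Weil pairing on E[127] over F_{80656259695051} is alternating-bilinear: e_{127}(P',Q') = e_{127}(P,Q)^det(M).
So e_{127}(P,Q) = e_{127}(P',Q')^{39}, since 114*39 = 1 mod 127.
Run Miller on y^2=x^3+62300922362675 over F_{80656259695051}: ladder 1111111 (7 bits); e = f_P(D_Q)/f_Q(D_P).
So e_{127}(P',Q') = 31067237585385 + 78726477640858*t + 61434232364933*t^2.
e_{127}(P,Q) = (31067237585385 + 78726477640858*t + 61434232364933*t^2)^{39} = 69389429144420 + 17643861476690*t + 20117011258246*t^2.

69389429144420 + 17643861476690*t + 20117011258246*t^2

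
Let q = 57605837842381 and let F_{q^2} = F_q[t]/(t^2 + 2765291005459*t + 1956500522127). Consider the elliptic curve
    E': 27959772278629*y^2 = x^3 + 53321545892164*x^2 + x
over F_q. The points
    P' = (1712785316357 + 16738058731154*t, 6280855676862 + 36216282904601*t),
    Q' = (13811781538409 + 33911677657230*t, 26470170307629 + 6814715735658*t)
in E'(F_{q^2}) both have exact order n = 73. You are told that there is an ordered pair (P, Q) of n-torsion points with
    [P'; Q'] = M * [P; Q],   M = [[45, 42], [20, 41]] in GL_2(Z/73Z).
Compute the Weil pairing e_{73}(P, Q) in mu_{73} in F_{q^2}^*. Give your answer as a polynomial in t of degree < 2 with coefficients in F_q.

27555046675389 + 5583441405511*t

e_{73} is bilinear + alternating on E[73], so e_{73}(45*P + 42*Q, 20*P + 41*Q) = e_{73}(P,Q)^(45*41-42*20).
So e_{73}(P,Q) = e_{73}(P',Q')^{30}, since 56*30 = 1 mod 73.
Montgomery->Weierstrass: x_W = 24061434493758*x+53519961182908, y_W=24061434493758*y on F_{57605837842381}; lands on y^2=x^3+6068188640978*x+55287432404340.
7-bit Miller (1001001) on E'/F_{57605837842381} with a'=6068188640978, b'=55287432404340: accumulate tangent/chord ratios at Q'+S and P'+S'.
e_{73}(P',Q') = 5008982892479 + 42358923202343*t.
Raise to 30: e(P,Q) = 27555046675389 + 5583441405511*t in mu_{73}.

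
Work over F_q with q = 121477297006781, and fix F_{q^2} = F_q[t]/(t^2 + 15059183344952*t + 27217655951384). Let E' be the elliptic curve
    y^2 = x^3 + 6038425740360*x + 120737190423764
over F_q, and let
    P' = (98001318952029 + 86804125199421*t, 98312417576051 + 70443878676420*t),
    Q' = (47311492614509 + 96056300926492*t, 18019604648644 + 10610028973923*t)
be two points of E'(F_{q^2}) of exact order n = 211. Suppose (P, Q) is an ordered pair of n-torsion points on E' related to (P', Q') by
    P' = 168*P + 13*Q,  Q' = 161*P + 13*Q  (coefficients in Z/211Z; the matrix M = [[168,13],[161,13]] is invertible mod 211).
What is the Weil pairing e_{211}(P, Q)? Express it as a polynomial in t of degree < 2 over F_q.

7100099269375 + 28774940012144*t

The 211-Weil pairing on E[211] over F_{121477297006781} is alternating-bilinear: e_{211}(P',Q') = e_{211}(P,Q)^det(M).
Hence e(P,Q) = e(P',Q')^{160} where 160 = 91^{-1} mod 211.
Build f_{211,P'} and f_{211,Q'} via the 8-bit ladder of 211=11010011_2; evaluate at shifted divisors; quotient in F_{121477297006781^2}.
Miller gives e_{211}(P',Q') = 17194983429023 + 49691210185387*t in F_{121477297006781^2}.
Finally e_{211}(P,Q) = 7100099269375 + 28774940012144*t.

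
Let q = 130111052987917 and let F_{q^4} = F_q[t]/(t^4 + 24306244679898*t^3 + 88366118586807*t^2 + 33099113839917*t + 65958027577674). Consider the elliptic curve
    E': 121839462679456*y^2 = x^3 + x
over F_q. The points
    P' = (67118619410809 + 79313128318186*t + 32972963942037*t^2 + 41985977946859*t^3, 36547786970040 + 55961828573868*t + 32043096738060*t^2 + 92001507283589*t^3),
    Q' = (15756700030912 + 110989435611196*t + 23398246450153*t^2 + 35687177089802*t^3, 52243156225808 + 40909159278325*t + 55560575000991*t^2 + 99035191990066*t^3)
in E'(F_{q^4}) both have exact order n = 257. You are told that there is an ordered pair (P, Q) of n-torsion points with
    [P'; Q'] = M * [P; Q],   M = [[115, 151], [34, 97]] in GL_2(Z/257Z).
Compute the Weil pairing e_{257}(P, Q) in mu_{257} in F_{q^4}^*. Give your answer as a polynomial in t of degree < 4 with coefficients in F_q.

e_{257} is bilinear + alternating on E[257], so e_{257}(115*P + 151*Q, 34*P + 97*Q) = e_{257}(P,Q)^(115*97-151*34).
det(M) mod 257 = 110; its inverse in (Z/257)^* is 250 (check: 110*250 mod 257 = 1).
(x,y)|->(18305044269169x,18305044269169y) sends E' to y^2=x^3+78598896521082*x.
Double-and-add over 100000001: 9-1 doublings, 2-1 additions; each step l_{T,T}/v_{2T} or l_{T,P'}/v at Q'+S for random S.
e_{257}(P',Q') = 32272448825919 + 32512135341954*t + 84796085396942*t^2 + 12420121451163*t^3.
Raise to 250: e(P,Q) = 11474204192994 + 93585661659888*t + 11900709202578*t^2 + 114914971517175*t^3 in mu_{257}.

11474204192994 + 93585661659888*t + 11900709202578*t^2 + 114914971517175*t^3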